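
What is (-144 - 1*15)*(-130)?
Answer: 20670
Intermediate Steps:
(-144 - 1*15)*(-130) = (-144 - 15)*(-130) = -159*(-130) = 20670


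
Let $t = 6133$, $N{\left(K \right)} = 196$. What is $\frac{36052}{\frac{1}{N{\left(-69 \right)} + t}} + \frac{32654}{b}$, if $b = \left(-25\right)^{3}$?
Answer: $\frac{3565204779846}{15625} \approx 2.2817 \cdot 10^{8}$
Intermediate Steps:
$b = -15625$
$\frac{36052}{\frac{1}{N{\left(-69 \right)} + t}} + \frac{32654}{b} = \frac{36052}{\frac{1}{196 + 6133}} + \frac{32654}{-15625} = \frac{36052}{\frac{1}{6329}} + 32654 \left(- \frac{1}{15625}\right) = 36052 \frac{1}{\frac{1}{6329}} - \frac{32654}{15625} = 36052 \cdot 6329 - \frac{32654}{15625} = 228173108 - \frac{32654}{15625} = \frac{3565204779846}{15625}$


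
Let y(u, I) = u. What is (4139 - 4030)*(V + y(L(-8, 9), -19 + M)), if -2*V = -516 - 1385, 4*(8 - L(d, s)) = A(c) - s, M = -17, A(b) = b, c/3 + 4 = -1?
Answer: 210261/2 ≈ 1.0513e+5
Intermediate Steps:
c = -15 (c = -12 + 3*(-1) = -12 - 3 = -15)
L(d, s) = 47/4 + s/4 (L(d, s) = 8 - (-15 - s)/4 = 8 + (15/4 + s/4) = 47/4 + s/4)
V = 1901/2 (V = -(-516 - 1385)/2 = -1/2*(-1901) = 1901/2 ≈ 950.50)
(4139 - 4030)*(V + y(L(-8, 9), -19 + M)) = (4139 - 4030)*(1901/2 + (47/4 + (1/4)*9)) = 109*(1901/2 + (47/4 + 9/4)) = 109*(1901/2 + 14) = 109*(1929/2) = 210261/2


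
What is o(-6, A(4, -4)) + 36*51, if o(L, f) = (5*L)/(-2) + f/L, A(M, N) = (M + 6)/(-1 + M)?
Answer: 16654/9 ≈ 1850.4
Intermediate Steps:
A(M, N) = (6 + M)/(-1 + M)
o(L, f) = -5*L/2 + f/L (o(L, f) = (5*L)*(-½) + f/L = -5*L/2 + f/L)
o(-6, A(4, -4)) + 36*51 = (-5/2*(-6) + ((6 + 4)/(-1 + 4))/(-6)) + 36*51 = (15 + (10/3)*(-⅙)) + 1836 = (15 - 5/9) + 1836 = 130/9 + 1836 = 16654/9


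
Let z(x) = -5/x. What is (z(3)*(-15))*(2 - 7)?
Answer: -125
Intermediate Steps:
(z(3)*(-15))*(2 - 7) = (-5/3*(-15))*(2 - 7) = (-5*⅓*(-15))*(-5) = -5/3*(-15)*(-5) = 25*(-5) = -125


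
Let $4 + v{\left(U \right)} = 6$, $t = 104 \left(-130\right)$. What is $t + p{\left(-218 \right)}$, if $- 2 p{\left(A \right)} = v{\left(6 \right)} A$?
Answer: $-13302$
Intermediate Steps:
$t = -13520$
$v{\left(U \right)} = 2$ ($v{\left(U \right)} = -4 + 6 = 2$)
$p{\left(A \right)} = - A$ ($p{\left(A \right)} = - \frac{2 A}{2} = - A$)
$t + p{\left(-218 \right)} = -13520 - -218 = -13520 + 218 = -13302$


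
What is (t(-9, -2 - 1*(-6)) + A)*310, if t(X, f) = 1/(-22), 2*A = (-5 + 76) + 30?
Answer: 172050/11 ≈ 15641.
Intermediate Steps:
A = 101/2 (A = ((-5 + 76) + 30)/2 = (71 + 30)/2 = (½)*101 = 101/2 ≈ 50.500)
t(X, f) = -1/22
(t(-9, -2 - 1*(-6)) + A)*310 = (-1/22 + 101/2)*310 = (555/11)*310 = 172050/11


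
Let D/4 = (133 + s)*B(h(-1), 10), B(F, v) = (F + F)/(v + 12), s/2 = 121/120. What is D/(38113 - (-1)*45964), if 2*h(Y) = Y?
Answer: -8101/27745410 ≈ -0.00029198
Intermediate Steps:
s = 121/60 (s = 2*(121/120) = 121/60 ≈ 2.0167)
h(Y) = Y/2
B(F, v) = 2*F/(12 + v) (B(F, v) = (2*F)/(12 + v) = 2*F/(12 + v))
D = -8101/330 (D = 4*((133 + 121/60)*(2*((1/2)*(-1))/(12 + 10))) = 4*(8101*(2*(-1/2)/22)/60) = 4*(8101*(2*(-1/2)*(1/22))/60) = 4*((8101/60)*(-1/22)) = 4*(-8101/1320) = -8101/330 ≈ -24.548)
D/(38113 - (-1)*45964) = -8101/(330*(38113 - (-1)*45964)) = -8101/(330*(38113 - 1*(-45964))) = -8101/(330*(38113 + 45964)) = -8101/330/84077 = -8101/330*1/84077 = -8101/27745410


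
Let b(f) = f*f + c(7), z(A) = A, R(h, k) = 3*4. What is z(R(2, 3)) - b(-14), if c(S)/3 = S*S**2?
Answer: -1213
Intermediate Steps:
R(h, k) = 12
c(S) = 3*S**3 (c(S) = 3*(S*S**2) = 3*S**3)
b(f) = 1029 + f**2 (b(f) = f*f + 3*7**3 = f**2 + 3*343 = f**2 + 1029 = 1029 + f**2)
z(R(2, 3)) - b(-14) = 12 - (1029 + (-14)**2) = 12 - (1029 + 196) = 12 - 1*1225 = 12 - 1225 = -1213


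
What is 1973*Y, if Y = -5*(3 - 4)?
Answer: 9865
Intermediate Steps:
Y = 5 (Y = -5*(-1) = 5)
1973*Y = 1973*5 = 9865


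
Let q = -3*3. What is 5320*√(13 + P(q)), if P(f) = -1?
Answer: 10640*√3 ≈ 18429.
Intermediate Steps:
q = -9
5320*√(13 + P(q)) = 5320*√(13 - 1) = 5320*√12 = 5320*(2*√3) = 10640*√3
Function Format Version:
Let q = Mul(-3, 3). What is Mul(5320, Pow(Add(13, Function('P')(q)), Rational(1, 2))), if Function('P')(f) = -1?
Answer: Mul(10640, Pow(3, Rational(1, 2))) ≈ 18429.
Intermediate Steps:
q = -9
Mul(5320, Pow(Add(13, Function('P')(q)), Rational(1, 2))) = Mul(5320, Pow(Add(13, -1), Rational(1, 2))) = Mul(5320, Pow(12, Rational(1, 2))) = Mul(5320, Mul(2, Pow(3, Rational(1, 2)))) = Mul(10640, Pow(3, Rational(1, 2)))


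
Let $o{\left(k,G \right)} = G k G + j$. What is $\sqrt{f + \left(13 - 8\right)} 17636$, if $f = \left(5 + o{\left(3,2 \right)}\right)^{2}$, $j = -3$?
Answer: $17636 \sqrt{201} \approx 2.5003 \cdot 10^{5}$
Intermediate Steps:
$o{\left(k,G \right)} = -3 + k G^{2}$ ($o{\left(k,G \right)} = G k G - 3 = k G^{2} - 3 = -3 + k G^{2}$)
$f = 196$ ($f = \left(5 - \left(3 - 3 \cdot 2^{2}\right)\right)^{2} = \left(5 + \left(-3 + 3 \cdot 4\right)\right)^{2} = \left(5 + \left(-3 + 12\right)\right)^{2} = \left(5 + 9\right)^{2} = 14^{2} = 196$)
$\sqrt{f + \left(13 - 8\right)} 17636 = \sqrt{196 + \left(13 - 8\right)} 17636 = \sqrt{196 + 5} \cdot 17636 = \sqrt{201} \cdot 17636 = 17636 \sqrt{201}$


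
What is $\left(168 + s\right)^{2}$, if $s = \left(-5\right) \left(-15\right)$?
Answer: $59049$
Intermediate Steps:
$s = 75$
$\left(168 + s\right)^{2} = \left(168 + 75\right)^{2} = 243^{2} = 59049$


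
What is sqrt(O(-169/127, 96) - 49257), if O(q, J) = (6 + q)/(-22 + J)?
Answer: I*sqrt(4350491080814)/9398 ≈ 221.94*I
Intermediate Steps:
O(q, J) = (6 + q)/(-22 + J)
sqrt(O(-169/127, 96) - 49257) = sqrt((6 - 169/127)/(-22 + 96) - 49257) = sqrt((6 - 169*1/127)/74 - 49257) = sqrt((6 - 169/127)/74 - 49257) = sqrt((1/74)*(593/127) - 49257) = sqrt(593/9398 - 49257) = sqrt(-462916693/9398) = I*sqrt(4350491080814)/9398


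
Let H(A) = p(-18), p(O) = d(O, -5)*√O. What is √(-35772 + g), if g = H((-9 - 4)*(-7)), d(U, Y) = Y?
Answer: √(-35772 - 15*I*√2) ≈ 0.0561 - 189.13*I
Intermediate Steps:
p(O) = -5*√O
H(A) = -15*I*√2
g = -15*I*√2 ≈ -21.213*I
√(-35772 + g) = √(-35772 - 15*I*√2)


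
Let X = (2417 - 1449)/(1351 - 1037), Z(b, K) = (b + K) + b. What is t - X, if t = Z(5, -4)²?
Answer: 5168/157 ≈ 32.917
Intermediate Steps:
Z(b, K) = K + 2*b (Z(b, K) = (K + b) + b = K + 2*b)
t = 36 (t = (-4 + 2*5)² = (-4 + 10)² = 6² = 36)
X = 484/157 (X = 968/314 = 968*(1/314) = 484/157 ≈ 3.0828)
t - X = 36 - 1*484/157 = 36 - 484/157 = 5168/157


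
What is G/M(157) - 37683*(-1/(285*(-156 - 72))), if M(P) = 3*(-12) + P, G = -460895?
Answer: -3328168527/873620 ≈ -3809.6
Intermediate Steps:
M(P) = -36 + P
G/M(157) - 37683*(-1/(285*(-156 - 72))) = -460895/(-36 + 157) - 37683*(-1/(285*(-156 - 72))) = -460895/121 - 37683/((-285*(-228))) = -460895*1/121 - 37683/64980 = -460895/121 - 37683*1/64980 = -460895/121 - 4187/7220 = -3328168527/873620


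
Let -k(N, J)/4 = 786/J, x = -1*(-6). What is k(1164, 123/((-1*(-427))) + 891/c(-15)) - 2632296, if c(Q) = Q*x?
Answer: -36007966616/13681 ≈ -2.6320e+6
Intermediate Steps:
x = 6
c(Q) = 6*Q (c(Q) = Q*6 = 6*Q)
k(N, J) = -3144/J
k(1164, 123/((-1*(-427))) + 891/c(-15)) - 2632296 = -3144/(123/((-1*(-427))) + 891/((6*(-15)))) - 2632296 = -3144/(123/427 + 891/(-90)) - 2632296 = -3144/(123*(1/427) + 891*(-1/90)) - 2632296 = -3144/(123/427 - 99/10) - 2632296 = -3144/(-41043/4270) - 2632296 = -3144*(-4270/41043) - 2632296 = 4474960/13681 - 2632296 = -36007966616/13681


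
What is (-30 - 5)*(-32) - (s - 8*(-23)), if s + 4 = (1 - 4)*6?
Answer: 958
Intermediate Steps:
s = -22 (s = -4 + (1 - 4)*6 = -4 - 3*6 = -4 - 18 = -22)
(-30 - 5)*(-32) - (s - 8*(-23)) = (-30 - 5)*(-32) - (-22 - 8*(-23)) = -35*(-32) - (-22 + 184) = 1120 - 1*162 = 1120 - 162 = 958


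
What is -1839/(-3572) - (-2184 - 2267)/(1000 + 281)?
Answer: 18254731/4575732 ≈ 3.9895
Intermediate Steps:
-1839/(-3572) - (-2184 - 2267)/(1000 + 281) = -1839*(-1/3572) - (-4451)/1281 = 1839/3572 - (-4451)/1281 = 1839/3572 - 1*(-4451/1281) = 1839/3572 + 4451/1281 = 18254731/4575732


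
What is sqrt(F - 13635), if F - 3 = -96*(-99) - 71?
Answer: I*sqrt(4199) ≈ 64.8*I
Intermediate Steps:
F = 9436 (F = 3 + (-96*(-99) - 71) = 3 + (9504 - 71) = 3 + 9433 = 9436)
sqrt(F - 13635) = sqrt(9436 - 13635) = sqrt(-4199) = I*sqrt(4199)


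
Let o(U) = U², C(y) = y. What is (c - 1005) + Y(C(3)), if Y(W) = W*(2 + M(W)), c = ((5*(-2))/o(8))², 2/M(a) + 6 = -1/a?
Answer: -19454501/19456 ≈ -999.92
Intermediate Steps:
M(a) = 2/(-6 - 1/a)
c = 25/1024 (c = ((5*(-2))/(8²))² = (-10/64)² = (-10*1/64)² = (-5/32)² = 25/1024 ≈ 0.024414)
Y(W) = W*(2 - 2*W/(1 + 6*W))
(c - 1005) + Y(C(3)) = (25/1024 - 1005) + 2*3*(1 + 5*3)/(1 + 6*3) = -1029095/1024 + 2*3*(1 + 15)/(1 + 18) = -1029095/1024 + 2*3*16/19 = -1029095/1024 + 2*3*(1/19)*16 = -1029095/1024 + 96/19 = -19454501/19456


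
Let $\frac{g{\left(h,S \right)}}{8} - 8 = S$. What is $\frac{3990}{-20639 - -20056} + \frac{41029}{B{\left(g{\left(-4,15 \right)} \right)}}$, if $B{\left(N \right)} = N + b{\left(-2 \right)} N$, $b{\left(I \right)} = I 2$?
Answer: $- \frac{26122387}{321816} \approx -81.172$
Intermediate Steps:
$g{\left(h,S \right)} = 64 + 8 S$
$b{\left(I \right)} = 2 I$
$B{\left(N \right)} = - 3 N$ ($B{\left(N \right)} = N + 2 \left(-2\right) N = N - 4 N = - 3 N$)
$\frac{3990}{-20639 - -20056} + \frac{41029}{B{\left(g{\left(-4,15 \right)} \right)}} = \frac{3990}{-20639 - -20056} + \frac{41029}{\left(-3\right) \left(64 + 8 \cdot 15\right)} = \frac{3990}{-20639 + 20056} + \frac{41029}{\left(-3\right) \left(64 + 120\right)} = \frac{3990}{-583} + \frac{41029}{\left(-3\right) 184} = 3990 \left(- \frac{1}{583}\right) + \frac{41029}{-552} = - \frac{3990}{583} + 41029 \left(- \frac{1}{552}\right) = - \frac{3990}{583} - \frac{41029}{552} = - \frac{26122387}{321816}$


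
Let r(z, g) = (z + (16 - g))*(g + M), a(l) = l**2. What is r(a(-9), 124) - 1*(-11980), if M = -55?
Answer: 10117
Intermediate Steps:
r(z, g) = (-55 + g)*(16 + z - g) (r(z, g) = (z + (16 - g))*(g - 55) = (16 + z - g)*(-55 + g) = (-55 + g)*(16 + z - g))
r(a(-9), 124) - 1*(-11980) = (-880 - 1*124**2 - 55*(-9)**2 + 71*124 + 124*(-9)**2) - 1*(-11980) = (-880 - 1*15376 - 55*81 + 8804 + 124*81) + 11980 = (-880 - 15376 - 4455 + 8804 + 10044) + 11980 = -1863 + 11980 = 10117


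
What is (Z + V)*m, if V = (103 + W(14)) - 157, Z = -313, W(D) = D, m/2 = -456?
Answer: 321936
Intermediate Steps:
m = -912 (m = 2*(-456) = -912)
V = -40 (V = (103 + 14) - 157 = 117 - 157 = -40)
(Z + V)*m = (-313 - 40)*(-912) = -353*(-912) = 321936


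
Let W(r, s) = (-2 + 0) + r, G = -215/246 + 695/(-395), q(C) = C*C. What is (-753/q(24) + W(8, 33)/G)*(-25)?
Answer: 880847425/9826368 ≈ 89.641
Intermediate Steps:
q(C) = C²
G = -51179/19434 (G = -215*1/246 + 695*(-1/395) = -215/246 - 139/79 = -51179/19434 ≈ -2.6335)
W(r, s) = -2 + r
(-753/q(24) + W(8, 33)/G)*(-25) = (-753/(24²) + (-2 + 8)/(-51179/19434))*(-25) = (-753/576 + 6*(-19434/51179))*(-25) = (-753*1/576 - 116604/51179)*(-25) = (-251/192 - 116604/51179)*(-25) = -35233897/9826368*(-25) = 880847425/9826368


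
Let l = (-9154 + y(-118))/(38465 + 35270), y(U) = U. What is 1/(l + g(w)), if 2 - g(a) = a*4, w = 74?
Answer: -73735/21687362 ≈ -0.0033999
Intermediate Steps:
l = -9272/73735 (l = (-9154 - 118)/(38465 + 35270) = -9272/73735 ≈ -0.12575)
g(a) = 2 - 4*a (g(a) = 2 - a*4 = 2 - 4*a)
1/(l + g(w)) = 1/(-9272/73735 + (2 - 4*74)) = 1/(-9272/73735 + (2 - 296)) = 1/(-9272/73735 - 294) = 1/(-21687362/73735) = -73735/21687362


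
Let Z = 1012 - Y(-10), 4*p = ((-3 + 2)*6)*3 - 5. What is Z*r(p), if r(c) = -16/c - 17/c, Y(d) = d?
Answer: 134904/23 ≈ 5865.4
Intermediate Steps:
p = -23/4 (p = (((-3 + 2)*6)*3 - 5)/4 = (-1*6*3 - 5)/4 = (-6*3 - 5)/4 = (-18 - 5)/4 = (¼)*(-23) = -23/4 ≈ -5.7500)
r(c) = -33/c
Z = 1022 (Z = 1012 - 1*(-10) = 1012 + 10 = 1022)
Z*r(p) = 1022*(-33/(-23/4)) = 1022*(-33*(-4/23)) = 1022*(132/23) = 134904/23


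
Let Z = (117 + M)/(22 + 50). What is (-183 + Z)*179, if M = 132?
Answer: -771311/24 ≈ -32138.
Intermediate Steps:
Z = 83/24 (Z = (117 + 132)/(22 + 50) = 249/72 = 249*(1/72) = 83/24 ≈ 3.4583)
(-183 + Z)*179 = (-183 + 83/24)*179 = -4309/24*179 = -771311/24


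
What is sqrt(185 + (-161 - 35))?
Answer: I*sqrt(11) ≈ 3.3166*I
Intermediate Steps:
sqrt(185 + (-161 - 35)) = sqrt(185 - 196) = sqrt(-11) = I*sqrt(11)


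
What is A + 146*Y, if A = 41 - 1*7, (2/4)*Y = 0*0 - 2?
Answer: -550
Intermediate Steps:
Y = -4 (Y = 2*(0*0 - 2) = 2*(0 - 2) = 2*(-2) = -4)
A = 34 (A = 41 - 7 = 34)
A + 146*Y = 34 + 146*(-4) = 34 - 584 = -550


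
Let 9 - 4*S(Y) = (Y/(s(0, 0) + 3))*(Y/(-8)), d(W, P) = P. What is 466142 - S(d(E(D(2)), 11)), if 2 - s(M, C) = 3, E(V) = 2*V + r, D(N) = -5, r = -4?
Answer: 29832823/64 ≈ 4.6614e+5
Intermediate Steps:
E(V) = -4 + 2*V (E(V) = 2*V - 4 = -4 + 2*V)
s(M, C) = -1 (s(M, C) = 2 - 1*3 = 2 - 3 = -1)
S(Y) = 9/4 + Y²/64 (S(Y) = 9/4 - Y/(-1 + 3)*Y/(-8)/4 = 9/4 - Y/2*Y*(-⅛)/4 = 9/4 - Y/2*(-Y/8)/4 = 9/4 - (-1)*Y²/64 = 9/4 + Y²/64)
466142 - S(d(E(D(2)), 11)) = 466142 - (9/4 + (1/64)*11²) = 466142 - (9/4 + (1/64)*121) = 466142 - (9/4 + 121/64) = 466142 - 1*265/64 = 466142 - 265/64 = 29832823/64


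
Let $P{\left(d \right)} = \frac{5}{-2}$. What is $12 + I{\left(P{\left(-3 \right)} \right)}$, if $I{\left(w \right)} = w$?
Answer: $\frac{19}{2} \approx 9.5$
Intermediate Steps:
$P{\left(d \right)} = - \frac{5}{2}$ ($P{\left(d \right)} = 5 \left(- \frac{1}{2}\right) = - \frac{5}{2}$)
$12 + I{\left(P{\left(-3 \right)} \right)} = 12 - \frac{5}{2} = \frac{19}{2}$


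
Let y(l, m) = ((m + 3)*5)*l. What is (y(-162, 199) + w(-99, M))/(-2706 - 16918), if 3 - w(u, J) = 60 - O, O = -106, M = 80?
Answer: 163783/19624 ≈ 8.3461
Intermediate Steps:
y(l, m) = l*(15 + 5*m) (y(l, m) = ((3 + m)*5)*l = (15 + 5*m)*l = l*(15 + 5*m))
w(u, J) = -163 (w(u, J) = 3 - (60 - 1*(-106)) = 3 - (60 + 106) = 3 - 1*166 = 3 - 166 = -163)
(y(-162, 199) + w(-99, M))/(-2706 - 16918) = (5*(-162)*(3 + 199) - 163)/(-2706 - 16918) = (5*(-162)*202 - 163)/(-19624) = (-163620 - 163)*(-1/19624) = -163783*(-1/19624) = 163783/19624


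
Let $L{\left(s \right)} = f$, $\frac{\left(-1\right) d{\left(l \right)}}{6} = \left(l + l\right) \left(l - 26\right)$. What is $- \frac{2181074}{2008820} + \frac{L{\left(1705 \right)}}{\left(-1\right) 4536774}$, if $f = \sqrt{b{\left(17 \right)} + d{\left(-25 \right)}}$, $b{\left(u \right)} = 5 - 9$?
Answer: $- \frac{1090537}{1004410} - \frac{i \sqrt{3826}}{2268387} \approx -1.0857 - 2.7268 \cdot 10^{-5} i$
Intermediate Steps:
$b{\left(u \right)} = -4$
$d{\left(l \right)} = - 12 l \left(-26 + l\right)$ ($d{\left(l \right)} = - 6 \left(l + l\right) \left(l - 26\right) = - 6 \cdot 2 l \left(-26 + l\right) = - 12 l \left(-26 + l\right)$)
$f = 2 i \sqrt{3826}$ ($f = \sqrt{-4 + 12 \left(-25\right) \left(26 - -25\right)} = \sqrt{-4 + 12 \left(-25\right) \left(26 + 25\right)} = \sqrt{-4 + 12 \left(-25\right) 51} = \sqrt{-4 - 15300} = \sqrt{-15304} = 2 i \sqrt{3826} \approx 123.71 i$)
$L{\left(s \right)} = 2 i \sqrt{3826}$
$- \frac{2181074}{2008820} + \frac{L{\left(1705 \right)}}{\left(-1\right) 4536774} = - \frac{2181074}{2008820} + \frac{2 i \sqrt{3826}}{\left(-1\right) 4536774} = \left(-2181074\right) \frac{1}{2008820} + \frac{2 i \sqrt{3826}}{-4536774} = - \frac{1090537}{1004410} + 2 i \sqrt{3826} \left(- \frac{1}{4536774}\right) = - \frac{1090537}{1004410} - \frac{i \sqrt{3826}}{2268387}$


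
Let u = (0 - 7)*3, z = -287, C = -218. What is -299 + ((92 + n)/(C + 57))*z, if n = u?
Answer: -3966/23 ≈ -172.43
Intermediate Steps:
u = -21 (u = -7*3 = -21)
n = -21
-299 + ((92 + n)/(C + 57))*z = -299 + ((92 - 21)/(-218 + 57))*(-287) = -299 + (71/(-161))*(-287) = -299 + (71*(-1/161))*(-287) = -299 - 71/161*(-287) = -299 + 2911/23 = -3966/23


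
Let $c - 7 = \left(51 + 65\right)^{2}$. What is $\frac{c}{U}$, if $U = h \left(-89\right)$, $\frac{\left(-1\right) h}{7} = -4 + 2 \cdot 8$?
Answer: $\frac{13463}{7476} \approx 1.8008$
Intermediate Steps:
$h = -84$ ($h = - 7 \left(-4 + 2 \cdot 8\right) = - 7 \left(-4 + 16\right) = \left(-7\right) 12 = -84$)
$U = 7476$ ($U = \left(-84\right) \left(-89\right) = 7476$)
$c = 13463$ ($c = 7 + \left(51 + 65\right)^{2} = 7 + 116^{2} = 7 + 13456 = 13463$)
$\frac{c}{U} = \frac{13463}{7476}$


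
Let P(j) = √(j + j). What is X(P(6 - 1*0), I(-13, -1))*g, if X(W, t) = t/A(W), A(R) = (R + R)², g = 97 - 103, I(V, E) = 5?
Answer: -5/8 ≈ -0.62500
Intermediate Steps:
P(j) = √2*√j (P(j) = √(2*j) = √2*√j)
g = -6
A(R) = 4*R² (A(R) = (2*R)² = 4*R²)
X(W, t) = t/(4*W²) (X(W, t) = t/((4*W²)) = t*(1/(4*W²)) = t/(4*W²))
X(P(6 - 1*0), I(-13, -1))*g = ((¼)*5/(√2*√(6 - 1*0))²)*(-6) = ((¼)*5/(√2*√(6 + 0))²)*(-6) = ((¼)*5/(√2*√6)²)*(-6) = ((¼)*5/(2*√3)²)*(-6) = ((¼)*5*(1/12))*(-6) = (5/48)*(-6) = -5/8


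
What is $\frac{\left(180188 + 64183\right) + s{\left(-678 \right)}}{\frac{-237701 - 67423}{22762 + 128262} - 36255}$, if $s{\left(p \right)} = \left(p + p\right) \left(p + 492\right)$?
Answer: $- \frac{6249712924}{456306687} \approx -13.696$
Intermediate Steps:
$s{\left(p \right)} = 2 p \left(492 + p\right)$
$\frac{\left(180188 + 64183\right) + s{\left(-678 \right)}}{\frac{-237701 - 67423}{22762 + 128262} - 36255} = \frac{\left(180188 + 64183\right) + 2 \left(-678\right) \left(492 - 678\right)}{\frac{-237701 - 67423}{22762 + 128262} - 36255} = \frac{244371 + 2 \left(-678\right) \left(-186\right)}{- \frac{305124}{151024} - 36255} = \frac{244371 + 252216}{\left(-305124\right) \frac{1}{151024} - 36255} = \frac{496587}{- \frac{76281}{37756} - 36255} = \frac{496587}{- \frac{1368920061}{37756}} = 496587 \left(- \frac{37756}{1368920061}\right) = - \frac{6249712924}{456306687}$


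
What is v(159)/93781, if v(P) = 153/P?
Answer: 51/4970393 ≈ 1.0261e-5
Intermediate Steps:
v(159)/93781 = (153/159)/93781 = (153*(1/159))*(1/93781) = (51/53)*(1/93781) = 51/4970393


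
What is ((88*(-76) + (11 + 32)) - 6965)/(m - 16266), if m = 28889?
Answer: -13610/12623 ≈ -1.0782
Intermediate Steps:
((88*(-76) + (11 + 32)) - 6965)/(m - 16266) = ((88*(-76) + (11 + 32)) - 6965)/(28889 - 16266) = ((-6688 + 43) - 6965)/12623 = (-6645 - 6965)*(1/12623) = -13610*1/12623 = -13610/12623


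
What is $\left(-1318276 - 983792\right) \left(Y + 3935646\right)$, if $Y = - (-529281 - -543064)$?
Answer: $-9028395312684$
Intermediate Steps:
$Y = -13783$ ($Y = - (-529281 + 543064) = \left(-1\right) 13783 = -13783$)
$\left(-1318276 - 983792\right) \left(Y + 3935646\right) = \left(-1318276 - 983792\right) \left(-13783 + 3935646\right) = \left(-2302068\right) 3921863 = -9028395312684$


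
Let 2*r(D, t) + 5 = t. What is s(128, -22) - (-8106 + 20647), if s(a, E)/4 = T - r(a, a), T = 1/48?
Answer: -153443/12 ≈ -12787.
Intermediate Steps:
r(D, t) = -5/2 + t/2
T = 1/48 ≈ 0.020833
s(a, E) = 121/12 - 2*a (s(a, E) = 4*(1/48 - (-5/2 + a/2)) = 4*(1/48 + (5/2 - a/2)) = 4*(121/48 - a/2) = 121/12 - 2*a)
s(128, -22) - (-8106 + 20647) = (121/12 - 2*128) - (-8106 + 20647) = (121/12 - 256) - 1*12541 = -2951/12 - 12541 = -153443/12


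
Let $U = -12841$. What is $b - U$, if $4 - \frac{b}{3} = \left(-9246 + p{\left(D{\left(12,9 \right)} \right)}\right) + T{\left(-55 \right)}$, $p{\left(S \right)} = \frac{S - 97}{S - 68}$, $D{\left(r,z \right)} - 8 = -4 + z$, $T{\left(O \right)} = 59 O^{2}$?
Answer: $- \frac{27216122}{55} \approx -4.9484 \cdot 10^{5}$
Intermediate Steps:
$D{\left(r,z \right)} = 4 + z$ ($D{\left(r,z \right)} = 8 + \left(-4 + z\right) = 4 + z$)
$p{\left(S \right)} = \frac{-97 + S}{-68 + S}$
$b = - \frac{27922377}{55}$ ($b = 12 - 3 \left(\left(-9246 + \frac{-97 + \left(4 + 9\right)}{-68 + \left(4 + 9\right)}\right) + 59 \left(-55\right)^{2}\right) = 12 - 3 \left(\left(-9246 + \frac{-97 + 13}{-68 + 13}\right) + 59 \cdot 3025\right) = 12 - 3 \left(\left(-9246 + \frac{1}{-55} \left(-84\right)\right) + 178475\right) = 12 - 3 \left(\left(-9246 - - \frac{84}{55}\right) + 178475\right) = 12 - 3 \left(\left(-9246 + \frac{84}{55}\right) + 178475\right) = 12 - 3 \left(- \frac{508446}{55} + 178475\right) = 12 - \frac{27923037}{55} = - \frac{27922377}{55} \approx -5.0768 \cdot 10^{5}$)
$b - U = - \frac{27922377}{55} - -12841 = - \frac{27922377}{55} + 12841 = - \frac{27216122}{55}$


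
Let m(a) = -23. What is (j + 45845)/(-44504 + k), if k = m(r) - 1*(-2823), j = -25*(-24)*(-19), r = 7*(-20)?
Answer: -34445/41704 ≈ -0.82594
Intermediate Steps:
r = -140
j = -11400 (j = 600*(-19) = -11400)
k = 2800 (k = -23 - 1*(-2823) = -23 + 2823 = 2800)
(j + 45845)/(-44504 + k) = (-11400 + 45845)/(-44504 + 2800) = 34445/(-41704) = 34445*(-1/41704) = -34445/41704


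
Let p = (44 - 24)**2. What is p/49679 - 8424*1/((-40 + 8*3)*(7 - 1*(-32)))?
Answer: 1342133/99358 ≈ 13.508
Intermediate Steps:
p = 400 (p = 20**2 = 400)
p/49679 - 8424*1/((-40 + 8*3)*(7 - 1*(-32))) = 400/49679 - 8424*1/((-40 + 8*3)*(7 - 1*(-32))) = 400*(1/49679) - 8424*1/((-40 + 24)*(7 + 32)) = 400/49679 - 8424/((-16*39)) = 400/49679 - 8424/(-624) = 400/49679 - 8424*(-1/624) = 400/49679 + 27/2 = 1342133/99358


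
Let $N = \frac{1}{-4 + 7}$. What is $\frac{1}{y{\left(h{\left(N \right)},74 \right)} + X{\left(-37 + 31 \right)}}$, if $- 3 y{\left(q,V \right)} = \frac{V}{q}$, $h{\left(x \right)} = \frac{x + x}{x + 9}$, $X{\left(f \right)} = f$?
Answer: $- \frac{3}{1054} \approx -0.0028463$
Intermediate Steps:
$N = \frac{1}{3} \approx 0.33333$
$h{\left(x \right)} = \frac{2 x}{9 + x}$
$y{\left(q,V \right)} = - \frac{V}{3 q}$ ($y{\left(q,V \right)} = - \frac{V \frac{1}{q}}{3} = - \frac{V}{3 q}$)
$\frac{1}{y{\left(h{\left(N \right)},74 \right)} + X{\left(-37 + 31 \right)}} = \frac{1}{\left(- \frac{1}{3}\right) 74 \frac{1}{2 \cdot \frac{1}{3} \frac{1}{9 + \frac{1}{3}}} + \left(-37 + 31\right)} = \frac{1}{\left(- \frac{1}{3}\right) 74 \frac{1}{2 \cdot \frac{1}{3} \frac{1}{\frac{28}{3}}} - 6} = \frac{1}{\left(- \frac{1}{3}\right) 74 \frac{1}{2 \cdot \frac{1}{3} \cdot \frac{3}{28}} - 6} = \frac{1}{\left(- \frac{1}{3}\right) 74 \frac{1}{\frac{1}{14}} - 6} = \frac{1}{\left(- \frac{1}{3}\right) 74 \cdot 14 - 6} = \frac{1}{- \frac{1036}{3} - 6} = \frac{1}{- \frac{1054}{3}} = - \frac{3}{1054}$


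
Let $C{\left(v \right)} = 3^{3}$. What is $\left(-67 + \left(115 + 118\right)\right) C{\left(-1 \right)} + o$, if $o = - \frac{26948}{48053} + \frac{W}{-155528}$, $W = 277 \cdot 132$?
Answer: $\frac{8372667170963}{1868396746} \approx 4481.2$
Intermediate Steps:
$W = 36564$
$C{\left(v \right)} = 27$
$o = - \frac{1487044609}{1868396746}$ ($o = - \frac{26948}{48053} + \frac{36564}{-155528} = \left(-26948\right) \frac{1}{48053} + 36564 \left(- \frac{1}{155528}\right) = - \frac{26948}{48053} - \frac{9141}{38882} = - \frac{1487044609}{1868396746} \approx -0.79589$)
$\left(-67 + \left(115 + 118\right)\right) C{\left(-1 \right)} + o = \left(-67 + \left(115 + 118\right)\right) 27 - \frac{1487044609}{1868396746} = \left(-67 + 233\right) 27 - \frac{1487044609}{1868396746} = 166 \cdot 27 - \frac{1487044609}{1868396746} = 4482 - \frac{1487044609}{1868396746} = \frac{8372667170963}{1868396746}$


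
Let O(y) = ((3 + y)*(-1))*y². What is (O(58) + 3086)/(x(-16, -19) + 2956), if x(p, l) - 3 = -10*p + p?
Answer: -202118/3103 ≈ -65.136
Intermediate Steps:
x(p, l) = 3 - 9*p (x(p, l) = 3 + (-10*p + p) = 3 - 9*p)
O(y) = y²*(-3 - y) (O(y) = (-3 - y)*y² = y²*(-3 - y))
(O(58) + 3086)/(x(-16, -19) + 2956) = (58²*(-3 - 1*58) + 3086)/((3 - 9*(-16)) + 2956) = (3364*(-3 - 58) + 3086)/((3 + 144) + 2956) = (3364*(-61) + 3086)/(147 + 2956) = (-205204 + 3086)/3103 = -202118*1/3103 = -202118/3103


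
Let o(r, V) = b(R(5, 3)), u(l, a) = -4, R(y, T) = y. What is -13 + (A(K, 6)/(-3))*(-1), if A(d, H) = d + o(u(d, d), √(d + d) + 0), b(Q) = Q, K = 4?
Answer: -10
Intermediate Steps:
o(r, V) = 5
A(d, H) = 5 + d (A(d, H) = d + 5 = 5 + d)
-13 + (A(K, 6)/(-3))*(-1) = -13 + ((5 + 4)/(-3))*(-1) = -13 + (9*(-⅓))*(-1) = -13 - 3*(-1) = -13 + 3 = -10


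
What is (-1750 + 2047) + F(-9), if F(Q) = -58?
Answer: 239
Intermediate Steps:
(-1750 + 2047) + F(-9) = (-1750 + 2047) - 58 = 297 - 58 = 239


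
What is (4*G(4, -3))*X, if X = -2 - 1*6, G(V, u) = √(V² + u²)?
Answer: -160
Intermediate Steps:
X = -8 (X = -2 - 6 = -8)
(4*G(4, -3))*X = (4*√(4² + (-3)²))*(-8) = (4*√(16 + 9))*(-8) = (4*√25)*(-8) = (4*5)*(-8) = 20*(-8) = -160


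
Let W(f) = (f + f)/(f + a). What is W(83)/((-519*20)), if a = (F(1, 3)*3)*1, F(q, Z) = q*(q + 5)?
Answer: -83/524190 ≈ -0.00015834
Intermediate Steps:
F(q, Z) = q*(5 + q)
a = 18 (a = ((1*(5 + 1))*3)*1 = ((1*6)*3)*1 = (6*3)*1 = 18*1 = 18)
W(f) = 2*f/(18 + f) (W(f) = (f + f)/(f + 18) = (2*f)/(18 + f) = 2*f/(18 + f))
W(83)/((-519*20)) = (2*83/(18 + 83))/((-519*20)) = (2*83/101)/(-10380) = (2*83*(1/101))*(-1/10380) = (166/101)*(-1/10380) = -83/524190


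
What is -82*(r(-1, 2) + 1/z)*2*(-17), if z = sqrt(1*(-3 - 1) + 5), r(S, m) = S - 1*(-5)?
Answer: 13940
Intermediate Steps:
r(S, m) = 5 + S (r(S, m) = S + 5 = 5 + S)
z = 1 (z = sqrt(1*(-4) + 5) = sqrt(-4 + 5) = sqrt(1) = 1)
-82*(r(-1, 2) + 1/z)*2*(-17) = -82*((5 - 1) + 1/1)*2*(-17) = -82*(4 + 1)*2*(-17) = -410*2*(-17) = -82*10*(-17) = -820*(-17) = 13940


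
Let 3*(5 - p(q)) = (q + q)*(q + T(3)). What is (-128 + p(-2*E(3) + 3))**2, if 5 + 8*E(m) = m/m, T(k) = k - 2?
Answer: 167281/9 ≈ 18587.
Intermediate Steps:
T(k) = -2 + k
E(m) = -1/2 (E(m) = -5/8 + (m/m)/8 = -5/8 + (1/8)*1 = -5/8 + 1/8 = -1/2)
p(q) = 5 - 2*q*(1 + q)/3 (p(q) = 5 - (q + q)*(q + (-2 + 3))/3 = 5 - 2*q*(q + 1)/3 = 5 - 2*q*(1 + q)/3)
(-128 + p(-2*E(3) + 3))**2 = (-128 + (5 - 2*(-2*(-1/2) + 3)/3 - 2*(-2*(-1/2) + 3)**2/3))**2 = (-128 + (5 - 2*(1 + 3)/3 - 2*(1 + 3)**2/3))**2 = (-128 + (5 - 2/3*4 - 2/3*4**2))**2 = (-128 + (5 - 8/3 - 2/3*16))**2 = (-128 + (5 - 8/3 - 32/3))**2 = (-128 - 25/3)**2 = (-409/3)**2 = 167281/9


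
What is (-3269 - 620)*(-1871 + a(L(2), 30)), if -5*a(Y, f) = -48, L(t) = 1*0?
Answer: 36194923/5 ≈ 7.2390e+6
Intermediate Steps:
L(t) = 0
a(Y, f) = 48/5 (a(Y, f) = -⅕*(-48) = 48/5)
(-3269 - 620)*(-1871 + a(L(2), 30)) = (-3269 - 620)*(-1871 + 48/5) = -3889*(-9307/5) = 36194923/5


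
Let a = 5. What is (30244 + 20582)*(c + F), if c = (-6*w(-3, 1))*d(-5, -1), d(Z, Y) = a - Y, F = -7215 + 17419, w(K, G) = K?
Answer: 524117712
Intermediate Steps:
F = 10204
d(Z, Y) = 5 - Y
c = 108 (c = (-6*(-3))*(5 - 1*(-1)) = 18*(5 + 1) = 18*6 = 108)
(30244 + 20582)*(c + F) = (30244 + 20582)*(108 + 10204) = 50826*10312 = 524117712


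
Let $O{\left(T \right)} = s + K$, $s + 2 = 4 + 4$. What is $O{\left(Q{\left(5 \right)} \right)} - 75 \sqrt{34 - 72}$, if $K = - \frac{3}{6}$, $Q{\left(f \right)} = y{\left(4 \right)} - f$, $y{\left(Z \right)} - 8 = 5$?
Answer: $\frac{11}{2} - 75 i \sqrt{38} \approx 5.5 - 462.33 i$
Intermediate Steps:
$y{\left(Z \right)} = 13$ ($y{\left(Z \right)} = 8 + 5 = 13$)
$s = 6$ ($s = -2 + \left(4 + 4\right) = -2 + 8 = 6$)
$Q{\left(f \right)} = 13 - f$
$K = - \frac{1}{2}$ ($K = \left(-3\right) \frac{1}{6} = - \frac{1}{2} \approx -0.5$)
$O{\left(T \right)} = \frac{11}{2}$ ($O{\left(T \right)} = 6 - \frac{1}{2} = \frac{11}{2}$)
$O{\left(Q{\left(5 \right)} \right)} - 75 \sqrt{34 - 72} = \frac{11}{2} - 75 \sqrt{34 - 72} = \frac{11}{2} - 75 \sqrt{-38} = \frac{11}{2} - 75 i \sqrt{38}$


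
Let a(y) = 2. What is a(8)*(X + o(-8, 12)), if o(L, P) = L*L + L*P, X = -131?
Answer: -326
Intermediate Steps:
o(L, P) = L² + L*P
a(8)*(X + o(-8, 12)) = 2*(-131 - 8*(-8 + 12)) = 2*(-131 - 8*4) = 2*(-131 - 32) = 2*(-163) = -326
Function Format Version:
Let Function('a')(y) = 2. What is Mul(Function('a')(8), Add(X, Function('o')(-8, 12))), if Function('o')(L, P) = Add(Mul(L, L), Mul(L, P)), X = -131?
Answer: -326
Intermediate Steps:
Function('o')(L, P) = Add(Pow(L, 2), Mul(L, P))
Mul(Function('a')(8), Add(X, Function('o')(-8, 12))) = Mul(2, Add(-131, Mul(-8, Add(-8, 12)))) = Mul(2, Add(-131, Mul(-8, 4))) = Mul(2, Add(-131, -32)) = Mul(2, -163) = -326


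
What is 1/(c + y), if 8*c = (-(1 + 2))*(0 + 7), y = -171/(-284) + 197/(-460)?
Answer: -65320/160109 ≈ -0.40797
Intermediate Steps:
y = 2839/16330 (y = -171*(-1/284) + 197*(-1/460) = 171/284 - 197/460 = 2839/16330 ≈ 0.17385)
c = -21/8 (c = ((-(1 + 2))*(0 + 7))/8 = (-1*3*7)/8 = (-3*7)/8 = (⅛)*(-21) = -21/8 ≈ -2.6250)
1/(c + y) = 1/(-21/8 + 2839/16330) = 1/(-160109/65320) = -65320/160109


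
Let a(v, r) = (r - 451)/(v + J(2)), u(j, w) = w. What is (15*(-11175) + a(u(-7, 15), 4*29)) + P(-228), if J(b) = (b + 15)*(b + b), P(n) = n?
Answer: -13932134/83 ≈ -1.6786e+5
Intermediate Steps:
J(b) = 2*b*(15 + b) (J(b) = (15 + b)*(2*b) = 2*b*(15 + b))
a(v, r) = (-451 + r)/(68 + v) (a(v, r) = (r - 451)/(v + 2*2*(15 + 2)) = (-451 + r)/(v + 2*2*17) = (-451 + r)/(v + 68) = (-451 + r)/(68 + v))
(15*(-11175) + a(u(-7, 15), 4*29)) + P(-228) = (15*(-11175) + (-451 + 4*29)/(68 + 15)) - 228 = (-167625 + (-451 + 116)/83) - 228 = (-167625 + (1/83)*(-335)) - 228 = (-167625 - 335/83) - 228 = -13913210/83 - 228 = -13932134/83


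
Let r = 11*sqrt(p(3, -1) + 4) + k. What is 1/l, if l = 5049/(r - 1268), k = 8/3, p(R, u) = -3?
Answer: -3763/15147 ≈ -0.24843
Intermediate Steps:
k = 8/3 (k = 8*(1/3) = 8/3 ≈ 2.6667)
r = 41/3 (r = 11*sqrt(-3 + 4) + 8/3 = 11*sqrt(1) + 8/3 = 11*1 + 8/3 = 11 + 8/3 = 41/3 ≈ 13.667)
l = -15147/3763 (l = 5049/(41/3 - 1268) = 5049/(-3763/3) = -3/3763*5049 = -15147/3763 ≈ -4.0252)
1/l = 1/(-15147/3763) = -3763/15147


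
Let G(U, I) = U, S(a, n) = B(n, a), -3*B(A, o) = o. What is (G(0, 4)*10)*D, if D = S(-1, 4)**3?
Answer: 0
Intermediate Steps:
B(A, o) = -o/3
S(a, n) = -a/3
D = 1/27 (D = (-1/3*(-1))**3 = (1/3)**3 = 1/27 ≈ 0.037037)
(G(0, 4)*10)*D = (0*10)*(1/27) = 0*(1/27) = 0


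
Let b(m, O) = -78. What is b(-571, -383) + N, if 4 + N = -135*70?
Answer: -9532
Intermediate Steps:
N = -9454 (N = -4 - 135*70 = -4 - 9450 = -9454)
b(-571, -383) + N = -78 - 9454 = -9532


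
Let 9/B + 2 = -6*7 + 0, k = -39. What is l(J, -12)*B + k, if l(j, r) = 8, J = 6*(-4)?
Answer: -447/11 ≈ -40.636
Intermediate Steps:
J = -24
B = -9/44 (B = 9/(-2 + (-6*7 + 0)) = 9/(-2 + (-42 + 0)) = 9/(-2 - 42) = 9/(-44) = 9*(-1/44) = -9/44 ≈ -0.20455)
l(J, -12)*B + k = 8*(-9/44) - 39 = -18/11 - 39 = -447/11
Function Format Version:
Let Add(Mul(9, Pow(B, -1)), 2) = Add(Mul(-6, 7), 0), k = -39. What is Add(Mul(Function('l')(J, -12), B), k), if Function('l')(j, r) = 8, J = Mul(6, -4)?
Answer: Rational(-447, 11) ≈ -40.636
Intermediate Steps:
J = -24
B = Rational(-9, 44) (B = Mul(9, Pow(Add(-2, Add(Mul(-6, 7), 0)), -1)) = Mul(9, Pow(Add(-2, Add(-42, 0)), -1)) = Mul(9, Pow(Add(-2, -42), -1)) = Mul(9, Pow(-44, -1)) = Mul(9, Rational(-1, 44)) = Rational(-9, 44) ≈ -0.20455)
Add(Mul(Function('l')(J, -12), B), k) = Add(Mul(8, Rational(-9, 44)), -39) = Add(Rational(-18, 11), -39) = Rational(-447, 11)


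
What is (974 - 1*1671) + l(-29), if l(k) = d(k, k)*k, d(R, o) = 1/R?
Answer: -696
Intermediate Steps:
l(k) = 1 (l(k) = k/k = 1)
(974 - 1*1671) + l(-29) = (974 - 1*1671) + 1 = (974 - 1671) + 1 = -697 + 1 = -696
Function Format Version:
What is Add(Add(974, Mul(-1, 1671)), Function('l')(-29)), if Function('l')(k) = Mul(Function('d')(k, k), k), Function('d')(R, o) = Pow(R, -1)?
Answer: -696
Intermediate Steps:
Function('l')(k) = 1 (Function('l')(k) = Mul(Pow(k, -1), k) = 1)
Add(Add(974, Mul(-1, 1671)), Function('l')(-29)) = Add(Add(974, Mul(-1, 1671)), 1) = Add(Add(974, -1671), 1) = Add(-697, 1) = -696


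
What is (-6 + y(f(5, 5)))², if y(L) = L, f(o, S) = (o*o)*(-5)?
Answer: 17161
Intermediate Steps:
f(o, S) = -5*o² (f(o, S) = o²*(-5) = -5*o²)
(-6 + y(f(5, 5)))² = (-6 - 5*5²)² = (-6 - 5*25)² = (-6 - 125)² = (-131)² = 17161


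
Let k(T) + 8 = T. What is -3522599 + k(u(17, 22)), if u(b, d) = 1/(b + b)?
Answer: -119768637/34 ≈ -3.5226e+6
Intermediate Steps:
u(b, d) = 1/(2*b)
k(T) = -8 + T
-3522599 + k(u(17, 22)) = -3522599 + (-8 + (1/2)/17) = -3522599 + (-8 + (1/2)*(1/17)) = -3522599 + (-8 + 1/34) = -3522599 - 271/34 = -119768637/34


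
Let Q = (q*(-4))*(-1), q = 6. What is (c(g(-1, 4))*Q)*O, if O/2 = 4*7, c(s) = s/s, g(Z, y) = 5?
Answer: 1344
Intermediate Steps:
c(s) = 1
O = 56 (O = 2*(4*7) = 2*28 = 56)
Q = 24 (Q = (6*(-4))*(-1) = -24*(-1) = 24)
(c(g(-1, 4))*Q)*O = (1*24)*56 = 24*56 = 1344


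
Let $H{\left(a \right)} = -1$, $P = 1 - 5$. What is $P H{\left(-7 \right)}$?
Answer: $4$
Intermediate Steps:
$P = -4$
$P H{\left(-7 \right)} = \left(-4\right) \left(-1\right) = 4$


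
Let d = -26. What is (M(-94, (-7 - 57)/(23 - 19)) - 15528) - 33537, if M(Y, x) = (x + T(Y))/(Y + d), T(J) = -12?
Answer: -1471943/30 ≈ -49065.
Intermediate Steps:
M(Y, x) = (-12 + x)/(-26 + Y) (M(Y, x) = (x - 12)/(Y - 26) = (-12 + x)/(-26 + Y))
(M(-94, (-7 - 57)/(23 - 19)) - 15528) - 33537 = ((-12 + (-7 - 57)/(23 - 19))/(-26 - 94) - 15528) - 33537 = ((-12 - 64/4)/(-120) - 15528) - 33537 = (-(-12 - 64*1/4)/120 - 15528) - 33537 = (-(-12 - 16)/120 - 15528) - 33537 = (-1/120*(-28) - 15528) - 33537 = (7/30 - 15528) - 33537 = -465833/30 - 33537 = -1471943/30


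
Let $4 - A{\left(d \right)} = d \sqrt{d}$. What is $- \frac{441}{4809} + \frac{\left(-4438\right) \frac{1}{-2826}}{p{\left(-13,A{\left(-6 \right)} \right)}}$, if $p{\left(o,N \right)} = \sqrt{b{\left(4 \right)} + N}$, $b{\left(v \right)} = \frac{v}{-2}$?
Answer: $- \frac{21}{229} + \frac{2219 \sqrt{2}}{2826 \sqrt{1 + 3 i \sqrt{6}}} \approx 0.21545 - 0.26819 i$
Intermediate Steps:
$A{\left(d \right)} = 4 - d^{\frac{3}{2}}$ ($A{\left(d \right)} = 4 - d \sqrt{d} = 4 - d^{\frac{3}{2}}$)
$b{\left(v \right)} = - \frac{v}{2}$ ($b{\left(v \right)} = v \left(- \frac{1}{2}\right) = - \frac{v}{2}$)
$p{\left(o,N \right)} = \sqrt{-2 + N}$ ($p{\left(o,N \right)} = \sqrt{\left(- \frac{1}{2}\right) 4 + N} = \sqrt{-2 + N}$)
$- \frac{441}{4809} + \frac{\left(-4438\right) \frac{1}{-2826}}{p{\left(-13,A{\left(-6 \right)} \right)}} = - \frac{441}{4809} + \frac{\left(-4438\right) \frac{1}{-2826}}{\sqrt{-2 + \left(4 - \left(-6\right)^{\frac{3}{2}}\right)}} = \left(-441\right) \frac{1}{4809} + \frac{\left(-4438\right) \left(- \frac{1}{2826}\right)}{\sqrt{-2 + \left(4 - - 6 i \sqrt{6}\right)}} = - \frac{21}{229} + \frac{2219}{1413 \sqrt{-2 + \left(4 + 6 i \sqrt{6}\right)}} = - \frac{21}{229} + \frac{2219}{1413 \sqrt{2 + 6 i \sqrt{6}}}$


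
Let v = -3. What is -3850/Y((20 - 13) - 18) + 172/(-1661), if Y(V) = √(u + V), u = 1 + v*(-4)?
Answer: -172/1661 - 1925*√2 ≈ -2722.5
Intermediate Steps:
u = 13 (u = 1 - 3*(-4) = 1 + 12 = 13)
Y(V) = √(13 + V)
-3850/Y((20 - 13) - 18) + 172/(-1661) = -3850/√(13 + ((20 - 13) - 18)) + 172/(-1661) = -3850/√(13 + (7 - 18)) + 172*(-1/1661) = -3850/√(13 - 11) - 172/1661 = -3850*√2/2 - 172/1661 = -1925*√2 - 172/1661 = -172/1661 - 1925*√2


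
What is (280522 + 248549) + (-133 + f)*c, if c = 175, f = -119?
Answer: 484971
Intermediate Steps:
(280522 + 248549) + (-133 + f)*c = (280522 + 248549) + (-133 - 119)*175 = 529071 - 252*175 = 529071 - 44100 = 484971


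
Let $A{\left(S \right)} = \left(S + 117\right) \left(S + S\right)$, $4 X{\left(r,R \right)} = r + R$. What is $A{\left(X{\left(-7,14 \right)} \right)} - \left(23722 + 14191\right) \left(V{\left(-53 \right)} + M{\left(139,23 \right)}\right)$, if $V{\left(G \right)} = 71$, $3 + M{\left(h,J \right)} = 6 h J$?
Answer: $- \frac{5838598675}{8} \approx -7.2983 \cdot 10^{8}$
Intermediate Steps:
$M{\left(h,J \right)} = -3 + 6 J h$ ($M{\left(h,J \right)} = -3 + 6 h J = -3 + 6 J h$)
$X{\left(r,R \right)} = \frac{R}{4} + \frac{r}{4}$ ($X{\left(r,R \right)} = \frac{r + R}{4} = \frac{R + r}{4} = \frac{R}{4} + \frac{r}{4}$)
$A{\left(S \right)} = 2 S \left(117 + S\right)$ ($A{\left(S \right)} = \left(117 + S\right) 2 S = 2 S \left(117 + S\right)$)
$A{\left(X{\left(-7,14 \right)} \right)} - \left(23722 + 14191\right) \left(V{\left(-53 \right)} + M{\left(139,23 \right)}\right) = 2 \left(\frac{1}{4} \cdot 14 + \frac{1}{4} \left(-7\right)\right) \left(117 + \left(\frac{1}{4} \cdot 14 + \frac{1}{4} \left(-7\right)\right)\right) - \left(23722 + 14191\right) \left(71 - \left(3 - 19182\right)\right) = 2 \left(\frac{7}{2} - \frac{7}{4}\right) \left(117 + \left(\frac{7}{2} - \frac{7}{4}\right)\right) - 37913 \left(71 + \left(-3 + 19182\right)\right) = 2 \cdot \frac{7}{4} \left(117 + \frac{7}{4}\right) - 37913 \left(71 + 19179\right) = 2 \cdot \frac{7}{4} \cdot \frac{475}{4} - 37913 \cdot 19250 = \frac{3325}{8} - 729825250 = - \frac{5838598675}{8}$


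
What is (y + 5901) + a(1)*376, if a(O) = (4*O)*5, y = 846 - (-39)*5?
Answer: 14462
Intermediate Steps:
y = 1041 (y = 846 - 1*(-195) = 846 + 195 = 1041)
a(O) = 20*O
(y + 5901) + a(1)*376 = (1041 + 5901) + (20*1)*376 = 6942 + 20*376 = 6942 + 7520 = 14462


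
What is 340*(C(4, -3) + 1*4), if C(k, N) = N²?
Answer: 4420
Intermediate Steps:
340*(C(4, -3) + 1*4) = 340*((-3)² + 1*4) = 340*(9 + 4) = 340*13 = 4420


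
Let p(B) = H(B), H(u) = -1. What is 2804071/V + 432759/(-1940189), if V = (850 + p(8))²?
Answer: 5128494589460/1398490171389 ≈ 3.6672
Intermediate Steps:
p(B) = -1
V = 720801 (V = (850 - 1)² = 849² = 720801)
2804071/V + 432759/(-1940189) = 2804071/720801 + 432759/(-1940189) = 2804071*(1/720801) + 432759*(-1/1940189) = 2804071/720801 - 432759/1940189 = 5128494589460/1398490171389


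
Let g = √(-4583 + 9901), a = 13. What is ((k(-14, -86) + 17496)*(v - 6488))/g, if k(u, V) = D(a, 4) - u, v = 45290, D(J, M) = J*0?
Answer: 339711510*√5318/2659 ≈ 9.3168e+6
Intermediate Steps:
D(J, M) = 0
k(u, V) = -u (k(u, V) = 0 - u = -u)
g = √5318 ≈ 72.925
((k(-14, -86) + 17496)*(v - 6488))/g = ((-1*(-14) + 17496)*(45290 - 6488))/(√5318) = ((14 + 17496)*38802)*(√5318/5318) = (17510*38802)*(√5318/5318) = 679423020*(√5318/5318) = 339711510*√5318/2659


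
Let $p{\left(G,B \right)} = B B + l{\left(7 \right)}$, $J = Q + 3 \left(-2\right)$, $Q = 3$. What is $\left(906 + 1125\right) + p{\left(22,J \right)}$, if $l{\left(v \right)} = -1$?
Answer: $2039$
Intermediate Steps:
$J = -3$ ($J = 3 + 3 \left(-2\right) = 3 - 6 = -3$)
$p{\left(G,B \right)} = -1 + B^{2}$ ($p{\left(G,B \right)} = B B - 1 = B^{2} - 1 = -1 + B^{2}$)
$\left(906 + 1125\right) + p{\left(22,J \right)} = \left(906 + 1125\right) - \left(1 - \left(-3\right)^{2}\right) = 2031 + \left(-1 + 9\right) = 2031 + 8 = 2039$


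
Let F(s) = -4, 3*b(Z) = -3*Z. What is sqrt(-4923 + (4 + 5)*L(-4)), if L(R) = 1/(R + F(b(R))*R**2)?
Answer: 9*I*sqrt(70261)/34 ≈ 70.165*I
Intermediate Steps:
b(Z) = -Z (b(Z) = (-3*Z)/3 = -Z)
L(R) = 1/(R - 4*R**2)
sqrt(-4923 + (4 + 5)*L(-4)) = sqrt(-4923 + (4 + 5)*(1/((-4)*(1 - 4*(-4))))) = sqrt(-4923 + 9*(-1/(4*(1 + 16)))) = sqrt(-4923 + 9*(-1/4/17)) = sqrt(-4923 + 9*(-1/4*1/17)) = sqrt(-4923 + 9*(-1/68)) = sqrt(-4923 - 9/68) = sqrt(-334773/68) = 9*I*sqrt(70261)/34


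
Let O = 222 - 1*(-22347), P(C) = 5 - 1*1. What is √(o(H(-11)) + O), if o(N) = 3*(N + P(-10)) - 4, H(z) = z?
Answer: 4*√1409 ≈ 150.15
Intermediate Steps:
P(C) = 4 (P(C) = 5 - 1 = 4)
o(N) = 8 + 3*N (o(N) = 3*(N + 4) - 4 = 3*(4 + N) - 4 = (12 + 3*N) - 4 = 8 + 3*N)
O = 22569 (O = 222 + 22347 = 22569)
√(o(H(-11)) + O) = √((8 + 3*(-11)) + 22569) = √((8 - 33) + 22569) = √(-25 + 22569) = √22544 = 4*√1409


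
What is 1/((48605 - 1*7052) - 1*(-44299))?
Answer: 1/85852 ≈ 1.1648e-5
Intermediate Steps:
1/((48605 - 1*7052) - 1*(-44299)) = 1/((48605 - 7052) + 44299) = 1/(41553 + 44299) = 1/85852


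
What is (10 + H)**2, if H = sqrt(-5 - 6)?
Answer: (10 + I*sqrt(11))**2 ≈ 89.0 + 66.333*I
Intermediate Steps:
H = I*sqrt(11) (H = sqrt(-11) = I*sqrt(11) ≈ 3.3166*I)
(10 + H)**2 = (10 + I*sqrt(11))**2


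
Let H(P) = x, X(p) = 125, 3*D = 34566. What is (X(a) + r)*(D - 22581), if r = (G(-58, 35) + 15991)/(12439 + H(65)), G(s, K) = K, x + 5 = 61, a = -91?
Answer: -5816669053/4165 ≈ -1.3966e+6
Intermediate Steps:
D = 11522 (D = (⅓)*34566 = 11522)
x = 56 (x = -5 + 61 = 56)
H(P) = 56
r = 5342/4165 (r = (35 + 15991)/(12439 + 56) = 16026/12495 = 16026*(1/12495) = 5342/4165 ≈ 1.2826)
(X(a) + r)*(D - 22581) = (125 + 5342/4165)*(11522 - 22581) = (525967/4165)*(-11059) = -5816669053/4165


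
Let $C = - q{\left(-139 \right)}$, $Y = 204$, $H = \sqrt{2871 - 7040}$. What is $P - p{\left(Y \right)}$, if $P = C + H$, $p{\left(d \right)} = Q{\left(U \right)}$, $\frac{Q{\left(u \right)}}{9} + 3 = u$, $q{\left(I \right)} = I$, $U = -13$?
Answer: $283 + i \sqrt{4169} \approx 283.0 + 64.568 i$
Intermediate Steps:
$H = i \sqrt{4169}$ ($H = \sqrt{-4169} = i \sqrt{4169} \approx 64.568 i$)
$Q{\left(u \right)} = -27 + 9 u$
$p{\left(d \right)} = -144$ ($p{\left(d \right)} = -27 + 9 \left(-13\right) = -27 - 117 = -144$)
$C = 139$ ($C = \left(-1\right) \left(-139\right) = 139$)
$P = 139 + i \sqrt{4169} \approx 139.0 + 64.568 i$
$P - p{\left(Y \right)} = \left(139 + i \sqrt{4169}\right) - -144 = \left(139 + i \sqrt{4169}\right) + 144 = 283 + i \sqrt{4169}$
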